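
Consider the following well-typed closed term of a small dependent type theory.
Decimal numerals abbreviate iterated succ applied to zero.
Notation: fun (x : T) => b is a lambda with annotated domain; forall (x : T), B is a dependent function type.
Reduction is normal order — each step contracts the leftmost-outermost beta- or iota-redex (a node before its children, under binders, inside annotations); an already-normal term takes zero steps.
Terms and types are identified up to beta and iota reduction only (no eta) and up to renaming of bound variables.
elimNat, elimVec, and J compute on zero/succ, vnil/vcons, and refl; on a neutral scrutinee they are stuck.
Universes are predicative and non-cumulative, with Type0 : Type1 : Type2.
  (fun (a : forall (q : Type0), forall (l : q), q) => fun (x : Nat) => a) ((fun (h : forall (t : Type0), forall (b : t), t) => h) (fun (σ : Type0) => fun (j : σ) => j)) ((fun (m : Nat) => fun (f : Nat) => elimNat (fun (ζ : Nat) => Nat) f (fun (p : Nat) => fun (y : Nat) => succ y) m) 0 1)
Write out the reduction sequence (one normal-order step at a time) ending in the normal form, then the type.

normal-order reduction:
  (fun (a : forall (q : Type0), forall (l : q), q) => fun (x : Nat) => a) ((fun (h : forall (t : Type0), forall (b : t), t) => h) (fun (σ : Type0) => fun (j : σ) => j)) ((fun (m : Nat) => fun (f : Nat) => elimNat (fun (ζ : Nat) => Nat) f (fun (p : Nat) => fun (y : Nat) => succ y) m) 0 1)
  ~> (fun (a : Nat) => (fun (q : forall (l : Type0), forall (x : l), l) => q) (fun (h : Type0) => fun (t : h) => t)) ((fun (b : Nat) => fun (σ : Nat) => elimNat (fun (j : Nat) => Nat) σ (fun (m : Nat) => fun (f : Nat) => succ f) b) 0 1)
  ~> (fun (a : forall (q : Type0), forall (l : q), q) => a) (fun (x : Type0) => fun (h : x) => h)
  ~> fun (a : Type0) => fun (q : a) => q
inferred type:
  forall (a : Type0), forall (q : a), a


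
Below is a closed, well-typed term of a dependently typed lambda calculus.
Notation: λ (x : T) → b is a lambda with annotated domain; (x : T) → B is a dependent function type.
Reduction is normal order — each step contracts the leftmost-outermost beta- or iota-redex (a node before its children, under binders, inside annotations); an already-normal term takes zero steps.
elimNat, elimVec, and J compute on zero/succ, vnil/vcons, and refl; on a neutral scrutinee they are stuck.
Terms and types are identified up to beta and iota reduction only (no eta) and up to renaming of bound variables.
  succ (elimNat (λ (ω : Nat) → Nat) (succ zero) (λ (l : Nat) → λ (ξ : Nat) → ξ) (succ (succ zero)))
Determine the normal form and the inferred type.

normal form:
  succ (succ zero)
inferred type:
  Nat
observation: the leftmost-outermost redex is an elimNat iota-redex, and normalization takes 7 steps.


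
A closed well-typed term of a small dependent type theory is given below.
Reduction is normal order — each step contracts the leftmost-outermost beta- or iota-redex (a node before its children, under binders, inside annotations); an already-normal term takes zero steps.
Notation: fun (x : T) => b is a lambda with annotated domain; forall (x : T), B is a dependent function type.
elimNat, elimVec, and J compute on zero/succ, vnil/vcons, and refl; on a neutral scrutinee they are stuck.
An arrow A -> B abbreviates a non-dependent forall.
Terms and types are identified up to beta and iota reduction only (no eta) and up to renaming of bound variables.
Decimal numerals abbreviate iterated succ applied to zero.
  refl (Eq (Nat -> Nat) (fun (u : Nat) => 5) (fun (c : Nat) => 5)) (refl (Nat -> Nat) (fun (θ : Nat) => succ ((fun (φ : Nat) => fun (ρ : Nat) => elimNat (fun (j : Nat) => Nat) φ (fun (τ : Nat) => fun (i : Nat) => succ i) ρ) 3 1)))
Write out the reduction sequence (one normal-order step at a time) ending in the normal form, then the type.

normal-order reduction sequence:
  refl (Eq (Nat -> Nat) (fun (u : Nat) => 5) (fun (c : Nat) => 5)) (refl (Nat -> Nat) (fun (θ : Nat) => succ ((fun (φ : Nat) => fun (ρ : Nat) => elimNat (fun (j : Nat) => Nat) φ (fun (τ : Nat) => fun (i : Nat) => succ i) ρ) 3 1)))
  ~> refl (Eq (Nat -> Nat) (fun (u : Nat) => 5) (fun (c : Nat) => 5)) (refl (Nat -> Nat) (fun (θ : Nat) => succ ((fun (φ : Nat) => elimNat (fun (ρ : Nat) => Nat) 3 (fun (j : Nat) => fun (τ : Nat) => succ τ) φ) 1)))
  ~> refl (Eq (Nat -> Nat) (fun (u : Nat) => 5) (fun (c : Nat) => 5)) (refl (Nat -> Nat) (fun (θ : Nat) => succ (elimNat (fun (φ : Nat) => Nat) 3 (fun (ρ : Nat) => fun (j : Nat) => succ j) 1)))
  ~> refl (Eq (Nat -> Nat) (fun (u : Nat) => 5) (fun (c : Nat) => 5)) (refl (Nat -> Nat) (fun (θ : Nat) => succ ((fun (φ : Nat) => fun (ρ : Nat) => succ ρ) 0 (elimNat (fun (j : Nat) => Nat) 3 (fun (τ : Nat) => fun (i : Nat) => succ i) 0))))
  ~> refl (Eq (Nat -> Nat) (fun (u : Nat) => 5) (fun (c : Nat) => 5)) (refl (Nat -> Nat) (fun (θ : Nat) => succ ((fun (φ : Nat) => succ φ) (elimNat (fun (ρ : Nat) => Nat) 3 (fun (j : Nat) => fun (τ : Nat) => succ τ) 0))))
  ~> refl (Eq (Nat -> Nat) (fun (u : Nat) => 5) (fun (c : Nat) => 5)) (refl (Nat -> Nat) (fun (θ : Nat) => succ (succ (elimNat (fun (φ : Nat) => Nat) 3 (fun (ρ : Nat) => fun (j : Nat) => succ j) 0))))
  ~> refl (Eq (Nat -> Nat) (fun (u : Nat) => 5) (fun (c : Nat) => 5)) (refl (Nat -> Nat) (fun (θ : Nat) => 5))
type:
  Eq (Eq (Nat -> Nat) (fun (u : Nat) => 5) (fun (c : Nat) => 5)) (refl (Nat -> Nat) (fun (θ : Nat) => 5)) (refl (Nat -> Nat) (fun (φ : Nat) => 5))


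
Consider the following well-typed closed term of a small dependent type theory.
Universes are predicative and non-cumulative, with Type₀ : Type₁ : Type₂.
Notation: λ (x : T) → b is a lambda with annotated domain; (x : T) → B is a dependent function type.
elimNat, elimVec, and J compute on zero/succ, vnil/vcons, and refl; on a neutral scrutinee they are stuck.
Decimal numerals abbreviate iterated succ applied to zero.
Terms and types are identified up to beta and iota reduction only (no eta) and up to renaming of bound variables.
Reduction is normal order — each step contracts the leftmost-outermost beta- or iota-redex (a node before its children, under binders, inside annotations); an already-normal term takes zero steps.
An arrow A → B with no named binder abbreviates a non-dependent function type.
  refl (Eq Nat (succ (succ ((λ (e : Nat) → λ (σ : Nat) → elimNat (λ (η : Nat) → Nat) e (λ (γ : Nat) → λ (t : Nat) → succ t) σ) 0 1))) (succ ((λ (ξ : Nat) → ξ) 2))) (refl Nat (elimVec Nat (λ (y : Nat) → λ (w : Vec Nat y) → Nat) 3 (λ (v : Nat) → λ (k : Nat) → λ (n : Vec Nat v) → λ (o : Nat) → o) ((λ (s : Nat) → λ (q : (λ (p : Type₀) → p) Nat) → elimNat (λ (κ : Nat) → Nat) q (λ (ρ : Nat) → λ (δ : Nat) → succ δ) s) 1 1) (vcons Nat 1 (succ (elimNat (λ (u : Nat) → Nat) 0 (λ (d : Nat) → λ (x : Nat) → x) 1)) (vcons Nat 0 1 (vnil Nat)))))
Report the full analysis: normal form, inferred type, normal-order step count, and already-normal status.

normal form:
  refl (Eq Nat 3 3) (refl Nat 3)
type:
  Eq (Eq Nat 3 3) (refl Nat 3) (refl Nat 3)
reduction steps (normal order): 18
term was already normal: no
first contracted redex: a beta-redex


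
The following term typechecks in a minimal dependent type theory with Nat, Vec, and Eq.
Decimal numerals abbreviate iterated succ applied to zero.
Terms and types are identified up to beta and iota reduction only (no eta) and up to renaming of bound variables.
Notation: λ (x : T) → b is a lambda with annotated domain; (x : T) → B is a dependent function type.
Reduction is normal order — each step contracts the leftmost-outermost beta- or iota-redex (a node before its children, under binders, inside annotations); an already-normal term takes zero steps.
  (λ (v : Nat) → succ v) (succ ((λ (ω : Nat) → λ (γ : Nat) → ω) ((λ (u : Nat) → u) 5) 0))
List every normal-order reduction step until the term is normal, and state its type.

normal-order reduction:
  (λ (v : Nat) → succ v) (succ ((λ (ω : Nat) → λ (γ : Nat) → ω) ((λ (u : Nat) → u) 5) 0))
  ~> succ (succ ((λ (v : Nat) → λ (ω : Nat) → v) ((λ (γ : Nat) → γ) 5) 0))
  ~> succ (succ ((λ (v : Nat) → (λ (ω : Nat) → ω) 5) 0))
  ~> succ (succ ((λ (v : Nat) → v) 5))
  ~> 7
inferred type:
  Nat


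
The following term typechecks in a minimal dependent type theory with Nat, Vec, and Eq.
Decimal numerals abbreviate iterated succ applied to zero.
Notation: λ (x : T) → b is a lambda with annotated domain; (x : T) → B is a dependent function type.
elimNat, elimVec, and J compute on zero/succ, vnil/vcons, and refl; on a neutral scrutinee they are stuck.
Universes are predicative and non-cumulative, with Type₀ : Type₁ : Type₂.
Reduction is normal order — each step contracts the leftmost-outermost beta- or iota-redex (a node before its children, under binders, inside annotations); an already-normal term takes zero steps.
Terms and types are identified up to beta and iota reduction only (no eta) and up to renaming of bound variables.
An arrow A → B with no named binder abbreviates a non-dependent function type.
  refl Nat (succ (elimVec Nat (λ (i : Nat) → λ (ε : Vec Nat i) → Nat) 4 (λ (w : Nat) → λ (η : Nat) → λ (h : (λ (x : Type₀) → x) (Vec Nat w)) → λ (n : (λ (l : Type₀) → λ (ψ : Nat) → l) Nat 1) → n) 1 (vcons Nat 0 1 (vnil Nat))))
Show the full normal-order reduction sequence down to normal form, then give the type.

normal-order reduction sequence:
  refl Nat (succ (elimVec Nat (λ (i : Nat) → λ (ε : Vec Nat i) → Nat) 4 (λ (w : Nat) → λ (η : Nat) → λ (h : (λ (x : Type₀) → x) (Vec Nat w)) → λ (n : (λ (l : Type₀) → λ (ψ : Nat) → l) Nat 1) → n) 1 (vcons Nat 0 1 (vnil Nat))))
  ~> refl Nat (succ ((λ (i : Nat) → λ (ε : Nat) → λ (w : (λ (η : Type₀) → η) (Vec Nat i)) → λ (h : (λ (x : Type₀) → λ (n : Nat) → x) Nat 1) → h) 0 1 (vnil Nat) (elimVec Nat (λ (l : Nat) → λ (ψ : Vec Nat l) → Nat) 4 (λ (p : Nat) → λ (κ : Nat) → λ (y : (λ (δ : Type₀) → δ) (Vec Nat p)) → λ (e : (λ (j : Type₀) → λ (ρ : Nat) → j) Nat 1) → e) 0 (vnil Nat))))
  ~> refl Nat (succ ((λ (i : Nat) → λ (ε : (λ (w : Type₀) → w) (Vec Nat 0)) → λ (η : (λ (h : Type₀) → λ (x : Nat) → h) Nat 1) → η) 1 (vnil Nat) (elimVec Nat (λ (n : Nat) → λ (l : Vec Nat n) → Nat) 4 (λ (ψ : Nat) → λ (p : Nat) → λ (κ : (λ (y : Type₀) → y) (Vec Nat ψ)) → λ (δ : (λ (e : Type₀) → λ (j : Nat) → e) Nat 1) → δ) 0 (vnil Nat))))
  ~> refl Nat (succ ((λ (i : (λ (ε : Type₀) → ε) (Vec Nat 0)) → λ (w : (λ (η : Type₀) → λ (h : Nat) → η) Nat 1) → w) (vnil Nat) (elimVec Nat (λ (x : Nat) → λ (n : Vec Nat x) → Nat) 4 (λ (l : Nat) → λ (ψ : Nat) → λ (p : (λ (κ : Type₀) → κ) (Vec Nat l)) → λ (y : (λ (δ : Type₀) → λ (e : Nat) → δ) Nat 1) → y) 0 (vnil Nat))))
  ~> refl Nat (succ ((λ (i : (λ (ε : Type₀) → λ (w : Nat) → ε) Nat 1) → i) (elimVec Nat (λ (η : Nat) → λ (h : Vec Nat η) → Nat) 4 (λ (x : Nat) → λ (n : Nat) → λ (l : (λ (ψ : Type₀) → ψ) (Vec Nat x)) → λ (p : (λ (κ : Type₀) → λ (y : Nat) → κ) Nat 1) → p) 0 (vnil Nat))))
  ~> refl Nat (succ (elimVec Nat (λ (i : Nat) → λ (ε : Vec Nat i) → Nat) 4 (λ (w : Nat) → λ (η : Nat) → λ (h : (λ (x : Type₀) → x) (Vec Nat w)) → λ (n : (λ (l : Type₀) → λ (ψ : Nat) → l) Nat 1) → n) 0 (vnil Nat)))
  ~> refl Nat 5
the term's type:
  Eq Nat 5 5


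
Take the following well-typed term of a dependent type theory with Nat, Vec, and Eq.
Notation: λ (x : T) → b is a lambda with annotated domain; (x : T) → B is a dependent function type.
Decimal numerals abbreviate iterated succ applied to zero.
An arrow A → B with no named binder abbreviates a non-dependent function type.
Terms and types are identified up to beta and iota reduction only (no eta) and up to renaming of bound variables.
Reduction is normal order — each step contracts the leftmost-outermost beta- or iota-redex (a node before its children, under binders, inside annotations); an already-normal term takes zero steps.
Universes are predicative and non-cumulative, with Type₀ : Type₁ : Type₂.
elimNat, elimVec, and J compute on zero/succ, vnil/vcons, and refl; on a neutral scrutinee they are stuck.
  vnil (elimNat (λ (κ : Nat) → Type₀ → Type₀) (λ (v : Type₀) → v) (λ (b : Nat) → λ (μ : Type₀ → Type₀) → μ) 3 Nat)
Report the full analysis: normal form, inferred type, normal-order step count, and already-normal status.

resulting normal form:
  vnil Nat
inferred type:
  Vec Nat 0
reduction steps (normal order): 11
term was already normal: no
first redex: an elimNat iota-redex


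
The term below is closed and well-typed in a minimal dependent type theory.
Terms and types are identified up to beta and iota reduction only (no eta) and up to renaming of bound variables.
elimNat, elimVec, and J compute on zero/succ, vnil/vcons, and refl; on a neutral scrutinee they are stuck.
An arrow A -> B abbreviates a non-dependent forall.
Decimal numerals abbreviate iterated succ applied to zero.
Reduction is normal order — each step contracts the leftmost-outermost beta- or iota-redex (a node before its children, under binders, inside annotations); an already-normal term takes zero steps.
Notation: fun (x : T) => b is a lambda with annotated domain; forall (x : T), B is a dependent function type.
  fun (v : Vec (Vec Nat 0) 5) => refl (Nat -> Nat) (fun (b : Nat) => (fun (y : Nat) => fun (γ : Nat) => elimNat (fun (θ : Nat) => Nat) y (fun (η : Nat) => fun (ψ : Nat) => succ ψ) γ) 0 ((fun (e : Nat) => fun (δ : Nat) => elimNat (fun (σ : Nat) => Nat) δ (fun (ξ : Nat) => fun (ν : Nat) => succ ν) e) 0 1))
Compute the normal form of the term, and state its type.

normal form:
  fun (v : Vec (Vec Nat 0) 5) => refl (Nat -> Nat) (fun (b : Nat) => 1)
inferred type:
  Vec (Vec Nat 0) 5 -> Eq (Nat -> Nat) (fun (v : Nat) => 1) (fun (b : Nat) => 1)
observation: the leftmost-outermost redex is a beta-redex, and normalization takes 9 steps.


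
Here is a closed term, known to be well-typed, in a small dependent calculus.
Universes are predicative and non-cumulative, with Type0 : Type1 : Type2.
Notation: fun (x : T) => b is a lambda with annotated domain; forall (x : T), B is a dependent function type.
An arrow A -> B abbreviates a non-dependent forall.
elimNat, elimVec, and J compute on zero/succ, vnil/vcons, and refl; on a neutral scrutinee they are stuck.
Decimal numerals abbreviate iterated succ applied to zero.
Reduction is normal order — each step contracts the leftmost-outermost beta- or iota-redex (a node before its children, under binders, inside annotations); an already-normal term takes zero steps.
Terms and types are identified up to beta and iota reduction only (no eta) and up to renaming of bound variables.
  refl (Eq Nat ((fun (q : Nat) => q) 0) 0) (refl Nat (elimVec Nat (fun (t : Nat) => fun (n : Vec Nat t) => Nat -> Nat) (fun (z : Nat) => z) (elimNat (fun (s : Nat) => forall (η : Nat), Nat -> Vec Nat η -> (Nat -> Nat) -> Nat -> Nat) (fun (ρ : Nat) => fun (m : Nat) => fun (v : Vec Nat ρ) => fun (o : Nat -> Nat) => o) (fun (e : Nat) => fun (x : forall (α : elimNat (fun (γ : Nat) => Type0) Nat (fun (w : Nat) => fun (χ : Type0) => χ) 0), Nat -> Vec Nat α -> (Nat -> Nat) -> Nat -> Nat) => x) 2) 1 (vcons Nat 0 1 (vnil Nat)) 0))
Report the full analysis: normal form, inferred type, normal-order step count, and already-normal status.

resulting normal form:
  refl (Eq Nat 0 0) (refl Nat 0)
inferred type:
  Eq (Eq Nat 0 0) (refl Nat 0) (refl Nat 0)
steps to reach normal form (normal order): 15
already normal: no
first contracted redex: a beta-redex


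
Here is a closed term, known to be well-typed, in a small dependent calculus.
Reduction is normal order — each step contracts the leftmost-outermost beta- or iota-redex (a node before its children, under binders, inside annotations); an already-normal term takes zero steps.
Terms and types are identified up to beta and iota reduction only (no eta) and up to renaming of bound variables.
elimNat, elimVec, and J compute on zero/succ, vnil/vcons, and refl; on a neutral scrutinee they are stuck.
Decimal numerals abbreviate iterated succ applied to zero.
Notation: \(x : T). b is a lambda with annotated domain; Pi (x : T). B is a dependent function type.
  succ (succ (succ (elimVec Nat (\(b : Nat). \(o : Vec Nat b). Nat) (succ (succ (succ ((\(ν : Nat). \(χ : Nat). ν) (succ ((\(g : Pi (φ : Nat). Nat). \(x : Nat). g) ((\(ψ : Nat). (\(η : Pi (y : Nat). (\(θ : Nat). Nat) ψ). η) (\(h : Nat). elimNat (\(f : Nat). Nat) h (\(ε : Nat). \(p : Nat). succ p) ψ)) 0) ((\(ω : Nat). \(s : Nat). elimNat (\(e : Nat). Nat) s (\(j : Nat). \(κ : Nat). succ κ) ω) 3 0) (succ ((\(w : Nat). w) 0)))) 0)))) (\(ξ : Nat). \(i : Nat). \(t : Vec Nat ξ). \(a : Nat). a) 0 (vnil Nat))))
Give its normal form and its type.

resulting normal form:
  8
type:
  Nat


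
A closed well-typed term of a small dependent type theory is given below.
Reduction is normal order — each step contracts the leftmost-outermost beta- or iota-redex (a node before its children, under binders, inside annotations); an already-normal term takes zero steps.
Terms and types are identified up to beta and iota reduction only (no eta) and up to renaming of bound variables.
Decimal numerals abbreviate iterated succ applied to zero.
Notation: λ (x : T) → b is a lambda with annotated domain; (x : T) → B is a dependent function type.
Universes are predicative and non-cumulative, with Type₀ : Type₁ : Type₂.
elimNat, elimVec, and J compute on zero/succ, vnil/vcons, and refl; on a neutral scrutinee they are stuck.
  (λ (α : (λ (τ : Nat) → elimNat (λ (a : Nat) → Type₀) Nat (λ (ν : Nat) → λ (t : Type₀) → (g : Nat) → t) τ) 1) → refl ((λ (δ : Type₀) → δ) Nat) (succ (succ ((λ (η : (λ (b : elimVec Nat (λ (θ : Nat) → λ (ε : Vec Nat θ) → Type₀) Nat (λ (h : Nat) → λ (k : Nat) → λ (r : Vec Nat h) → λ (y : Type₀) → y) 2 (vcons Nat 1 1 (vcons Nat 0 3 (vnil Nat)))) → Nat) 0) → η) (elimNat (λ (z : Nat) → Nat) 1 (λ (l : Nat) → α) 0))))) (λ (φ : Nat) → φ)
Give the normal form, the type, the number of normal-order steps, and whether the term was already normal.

reduced normal form:
  refl Nat 3
the term's type:
  Eq Nat 3 3
normal-order step count: 4
started in normal form: no
first contracted redex: a beta-redex


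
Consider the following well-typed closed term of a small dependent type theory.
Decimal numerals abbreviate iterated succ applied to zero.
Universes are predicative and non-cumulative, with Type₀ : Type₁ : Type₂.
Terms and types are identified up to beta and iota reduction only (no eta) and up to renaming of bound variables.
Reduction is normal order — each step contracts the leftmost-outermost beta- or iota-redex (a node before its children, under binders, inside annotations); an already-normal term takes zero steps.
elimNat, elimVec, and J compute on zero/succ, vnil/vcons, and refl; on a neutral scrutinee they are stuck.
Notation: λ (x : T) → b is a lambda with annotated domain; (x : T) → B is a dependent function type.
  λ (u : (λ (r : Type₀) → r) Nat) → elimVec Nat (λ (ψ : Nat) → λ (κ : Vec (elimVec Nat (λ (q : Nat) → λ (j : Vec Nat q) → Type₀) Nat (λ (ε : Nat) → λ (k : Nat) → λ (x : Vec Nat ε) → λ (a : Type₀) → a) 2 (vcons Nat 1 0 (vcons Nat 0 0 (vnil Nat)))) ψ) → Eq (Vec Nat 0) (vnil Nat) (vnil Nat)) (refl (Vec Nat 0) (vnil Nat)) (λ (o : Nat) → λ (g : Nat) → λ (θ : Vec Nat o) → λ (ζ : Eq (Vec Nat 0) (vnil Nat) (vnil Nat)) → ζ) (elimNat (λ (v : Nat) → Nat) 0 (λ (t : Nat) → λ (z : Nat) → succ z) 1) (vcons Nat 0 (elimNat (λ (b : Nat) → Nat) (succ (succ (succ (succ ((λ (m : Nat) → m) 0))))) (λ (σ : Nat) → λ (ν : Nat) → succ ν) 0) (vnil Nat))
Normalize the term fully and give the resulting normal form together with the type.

normal form:
  λ (u : Nat) → refl (Vec Nat 0) (vnil Nat)
type:
  (u : Nat) → Eq (Vec Nat 0) (vnil Nat) (vnil Nat)
observation: the term reaches its normal form after 7 normal-order steps.


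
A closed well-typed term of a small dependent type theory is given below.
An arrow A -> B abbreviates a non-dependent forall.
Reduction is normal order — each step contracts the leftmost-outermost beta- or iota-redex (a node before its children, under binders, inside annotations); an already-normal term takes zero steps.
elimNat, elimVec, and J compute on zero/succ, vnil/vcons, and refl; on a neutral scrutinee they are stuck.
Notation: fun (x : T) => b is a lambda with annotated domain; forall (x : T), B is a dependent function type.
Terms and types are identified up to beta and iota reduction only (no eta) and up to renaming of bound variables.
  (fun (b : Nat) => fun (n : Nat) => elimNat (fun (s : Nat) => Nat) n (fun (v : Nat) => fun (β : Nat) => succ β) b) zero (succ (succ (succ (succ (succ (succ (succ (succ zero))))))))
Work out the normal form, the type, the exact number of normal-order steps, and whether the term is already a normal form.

reduced normal form:
  succ (succ (succ (succ (succ (succ (succ (succ zero)))))))
inferred type:
  Nat
normal-order step count: 3
started in normal form: no
first contracted redex: a beta-redex


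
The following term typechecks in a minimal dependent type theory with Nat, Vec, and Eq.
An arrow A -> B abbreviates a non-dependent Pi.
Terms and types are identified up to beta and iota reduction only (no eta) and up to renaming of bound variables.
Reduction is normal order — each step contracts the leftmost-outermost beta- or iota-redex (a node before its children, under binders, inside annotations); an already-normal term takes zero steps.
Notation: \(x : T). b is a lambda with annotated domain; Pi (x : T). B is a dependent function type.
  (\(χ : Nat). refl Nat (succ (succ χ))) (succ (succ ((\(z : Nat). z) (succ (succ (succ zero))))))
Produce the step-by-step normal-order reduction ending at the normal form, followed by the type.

normal-order reduction:
  (\(χ : Nat). refl Nat (succ (succ χ))) (succ (succ ((\(z : Nat). z) (succ (succ (succ zero))))))
  ~> refl Nat (succ (succ (succ (succ ((\(χ : Nat). χ) (succ (succ (succ zero))))))))
  ~> refl Nat (succ (succ (succ (succ (succ (succ (succ zero)))))))
the term's type:
  Eq Nat (succ (succ (succ (succ (succ (succ (succ zero))))))) (succ (succ (succ (succ (succ (succ (succ zero)))))))


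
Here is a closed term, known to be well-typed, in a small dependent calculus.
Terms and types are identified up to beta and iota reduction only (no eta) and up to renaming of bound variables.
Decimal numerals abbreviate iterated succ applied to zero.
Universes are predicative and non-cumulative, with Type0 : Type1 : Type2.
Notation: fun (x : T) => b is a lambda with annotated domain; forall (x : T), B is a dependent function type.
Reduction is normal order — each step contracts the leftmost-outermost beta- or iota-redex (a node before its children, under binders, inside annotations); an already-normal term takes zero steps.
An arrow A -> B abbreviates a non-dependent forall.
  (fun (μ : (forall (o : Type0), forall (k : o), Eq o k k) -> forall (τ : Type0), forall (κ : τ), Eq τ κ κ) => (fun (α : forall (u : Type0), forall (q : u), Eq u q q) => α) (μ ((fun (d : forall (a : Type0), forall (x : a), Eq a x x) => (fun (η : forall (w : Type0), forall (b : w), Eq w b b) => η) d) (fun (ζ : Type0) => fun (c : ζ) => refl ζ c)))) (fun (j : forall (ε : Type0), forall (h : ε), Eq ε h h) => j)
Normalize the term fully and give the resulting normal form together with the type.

reduced normal form:
  fun (μ : Type0) => fun (o : μ) => refl μ o
the term's type:
  forall (μ : Type0), forall (o : μ), Eq μ o o


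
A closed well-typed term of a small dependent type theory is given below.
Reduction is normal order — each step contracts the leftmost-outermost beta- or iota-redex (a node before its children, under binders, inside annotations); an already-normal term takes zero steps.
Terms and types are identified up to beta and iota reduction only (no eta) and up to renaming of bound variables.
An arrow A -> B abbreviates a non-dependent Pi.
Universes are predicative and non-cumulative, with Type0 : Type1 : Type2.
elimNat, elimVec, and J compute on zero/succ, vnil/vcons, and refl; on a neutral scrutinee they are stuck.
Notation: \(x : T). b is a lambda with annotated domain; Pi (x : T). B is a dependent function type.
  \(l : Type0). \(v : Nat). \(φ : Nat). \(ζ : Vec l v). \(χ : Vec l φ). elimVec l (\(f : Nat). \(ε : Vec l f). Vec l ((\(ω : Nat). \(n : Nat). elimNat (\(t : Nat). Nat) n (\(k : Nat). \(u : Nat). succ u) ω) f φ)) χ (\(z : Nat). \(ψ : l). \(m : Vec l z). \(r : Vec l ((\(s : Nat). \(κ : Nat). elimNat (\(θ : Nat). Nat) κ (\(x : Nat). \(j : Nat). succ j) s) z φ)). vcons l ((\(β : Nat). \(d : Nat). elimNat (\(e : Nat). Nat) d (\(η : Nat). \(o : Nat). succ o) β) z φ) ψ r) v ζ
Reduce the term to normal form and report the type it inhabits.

resulting normal form:
  \(l : Type0). \(v : Nat). \(φ : Nat). \(ζ : Vec l v). \(χ : Vec l φ). elimVec l (\(f : Nat). \(ε : Vec l f). Vec l (elimNat (\(ω : Nat). Nat) φ (\(n : Nat). \(t : Nat). succ t) f)) χ (\(k : Nat). \(u : l). \(z : Vec l k). \(ψ : Vec l (elimNat (\(m : Nat). Nat) φ (\(r : Nat). \(s : Nat). succ s) k)). vcons l (elimNat (\(κ : Nat). Nat) φ (\(θ : Nat). \(x : Nat). succ x) k) u ψ) v ζ
type:
  Pi (l : Type0). Pi (v : Nat). Pi (φ : Nat). Vec l v -> Vec l φ -> Vec l (elimNat (\(ζ : Nat). Nat) φ (\(χ : Nat). \(f : Nat). succ f) v)
observation: 6 normal-order steps separate the term from its normal form.


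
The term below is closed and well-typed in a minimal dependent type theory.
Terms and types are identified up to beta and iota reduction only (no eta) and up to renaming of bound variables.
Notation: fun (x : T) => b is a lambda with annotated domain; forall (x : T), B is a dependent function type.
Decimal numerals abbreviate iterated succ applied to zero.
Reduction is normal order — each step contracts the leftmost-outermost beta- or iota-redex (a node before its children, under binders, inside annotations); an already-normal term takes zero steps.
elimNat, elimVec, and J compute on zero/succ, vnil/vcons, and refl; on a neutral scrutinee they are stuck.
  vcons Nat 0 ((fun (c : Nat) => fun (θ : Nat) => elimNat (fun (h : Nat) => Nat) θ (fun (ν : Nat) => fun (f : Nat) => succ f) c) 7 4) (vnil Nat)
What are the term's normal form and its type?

reduced normal form:
  vcons Nat 0 11 (vnil Nat)
the term's type:
  Vec Nat 1
observation: contracting a beta-redex first, the term normalizes in 24 steps.


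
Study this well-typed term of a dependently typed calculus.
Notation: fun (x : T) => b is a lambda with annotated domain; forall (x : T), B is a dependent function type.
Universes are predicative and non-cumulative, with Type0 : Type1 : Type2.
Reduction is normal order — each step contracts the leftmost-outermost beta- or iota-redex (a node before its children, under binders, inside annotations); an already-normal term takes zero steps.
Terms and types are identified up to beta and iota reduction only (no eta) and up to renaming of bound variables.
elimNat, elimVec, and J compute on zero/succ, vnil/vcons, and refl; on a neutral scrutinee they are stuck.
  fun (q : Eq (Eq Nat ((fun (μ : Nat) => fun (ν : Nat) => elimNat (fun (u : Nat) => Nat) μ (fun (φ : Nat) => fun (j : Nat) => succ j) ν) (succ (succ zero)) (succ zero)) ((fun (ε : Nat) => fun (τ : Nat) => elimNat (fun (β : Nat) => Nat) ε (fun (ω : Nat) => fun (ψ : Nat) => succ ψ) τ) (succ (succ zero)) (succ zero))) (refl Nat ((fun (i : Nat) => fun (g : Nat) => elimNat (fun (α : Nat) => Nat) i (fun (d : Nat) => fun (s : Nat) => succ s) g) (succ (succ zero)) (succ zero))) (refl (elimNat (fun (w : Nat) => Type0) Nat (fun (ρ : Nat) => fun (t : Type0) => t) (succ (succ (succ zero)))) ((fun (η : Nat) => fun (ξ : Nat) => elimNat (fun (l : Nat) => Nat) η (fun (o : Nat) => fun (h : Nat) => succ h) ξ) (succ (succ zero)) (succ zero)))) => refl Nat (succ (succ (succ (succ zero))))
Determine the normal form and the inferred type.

normal form:
  fun (q : Eq (Eq Nat (succ (succ (succ zero))) (succ (succ (succ zero)))) (refl Nat (succ (succ (succ zero)))) (refl Nat (succ (succ (succ zero))))) => refl Nat (succ (succ (succ (succ zero))))
the term's type:
  forall (q : Eq (Eq Nat (succ (succ (succ zero))) (succ (succ (succ zero)))) (refl Nat (succ (succ (succ zero)))) (refl Nat (succ (succ (succ zero))))), Eq Nat (succ (succ (succ (succ zero)))) (succ (succ (succ (succ zero))))


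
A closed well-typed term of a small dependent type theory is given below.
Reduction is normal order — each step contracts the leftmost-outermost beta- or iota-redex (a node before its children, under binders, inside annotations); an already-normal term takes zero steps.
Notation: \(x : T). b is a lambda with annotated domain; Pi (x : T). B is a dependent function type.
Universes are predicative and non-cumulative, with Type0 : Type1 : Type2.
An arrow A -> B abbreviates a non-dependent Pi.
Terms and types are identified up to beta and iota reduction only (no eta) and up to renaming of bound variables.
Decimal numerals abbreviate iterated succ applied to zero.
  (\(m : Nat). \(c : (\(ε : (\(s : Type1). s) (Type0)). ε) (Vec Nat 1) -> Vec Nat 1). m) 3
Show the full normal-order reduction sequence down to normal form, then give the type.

normal-order reduction:
  (\(m : Nat). \(c : (\(ε : (\(s : Type1). s) (Type0)). ε) (Vec Nat 1) -> Vec Nat 1). m) 3
  ~> \(m : (\(c : (\(ε : Type1). ε) (Type0)). c) (Vec Nat 1) -> Vec Nat 1). 3
  ~> \(m : Vec Nat 1 -> Vec Nat 1). 3
the term's type:
  (Vec Nat 1 -> Vec Nat 1) -> Nat


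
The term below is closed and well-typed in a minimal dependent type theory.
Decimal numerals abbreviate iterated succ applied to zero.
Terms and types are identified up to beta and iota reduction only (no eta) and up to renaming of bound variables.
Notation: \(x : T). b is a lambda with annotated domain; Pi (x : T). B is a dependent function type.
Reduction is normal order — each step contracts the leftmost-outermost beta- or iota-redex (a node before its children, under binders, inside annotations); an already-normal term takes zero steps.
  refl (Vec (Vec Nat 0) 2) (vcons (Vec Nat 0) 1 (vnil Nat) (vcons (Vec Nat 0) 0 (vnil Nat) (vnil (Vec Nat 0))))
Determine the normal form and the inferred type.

resulting normal form:
  refl (Vec (Vec Nat 0) 2) (vcons (Vec Nat 0) 1 (vnil Nat) (vcons (Vec Nat 0) 0 (vnil Nat) (vnil (Vec Nat 0))))
type:
  Eq (Vec (Vec Nat 0) 2) (vcons (Vec Nat 0) 1 (vnil Nat) (vcons (Vec Nat 0) 0 (vnil Nat) (vnil (Vec Nat 0)))) (vcons (Vec Nat 0) 1 (vnil Nat) (vcons (Vec Nat 0) 0 (vnil Nat) (vnil (Vec Nat 0))))
observation: no redex remains anywhere in the term; it is its own normal form.


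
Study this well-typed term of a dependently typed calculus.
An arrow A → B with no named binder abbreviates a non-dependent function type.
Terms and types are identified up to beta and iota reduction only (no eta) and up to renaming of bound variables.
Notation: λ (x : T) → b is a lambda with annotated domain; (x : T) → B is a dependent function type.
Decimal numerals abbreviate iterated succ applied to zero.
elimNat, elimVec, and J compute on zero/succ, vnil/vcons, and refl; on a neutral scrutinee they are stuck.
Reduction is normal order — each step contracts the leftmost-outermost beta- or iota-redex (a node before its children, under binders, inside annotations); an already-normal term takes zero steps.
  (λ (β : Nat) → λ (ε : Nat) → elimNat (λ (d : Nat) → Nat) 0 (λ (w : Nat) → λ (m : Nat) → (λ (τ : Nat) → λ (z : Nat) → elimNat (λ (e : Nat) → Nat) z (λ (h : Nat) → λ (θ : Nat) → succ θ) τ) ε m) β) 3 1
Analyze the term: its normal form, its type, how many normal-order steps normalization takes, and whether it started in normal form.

reduced normal form:
  3
inferred type:
  Nat
reduction steps (normal order): 30
already normal: no
first redex: a beta-redex


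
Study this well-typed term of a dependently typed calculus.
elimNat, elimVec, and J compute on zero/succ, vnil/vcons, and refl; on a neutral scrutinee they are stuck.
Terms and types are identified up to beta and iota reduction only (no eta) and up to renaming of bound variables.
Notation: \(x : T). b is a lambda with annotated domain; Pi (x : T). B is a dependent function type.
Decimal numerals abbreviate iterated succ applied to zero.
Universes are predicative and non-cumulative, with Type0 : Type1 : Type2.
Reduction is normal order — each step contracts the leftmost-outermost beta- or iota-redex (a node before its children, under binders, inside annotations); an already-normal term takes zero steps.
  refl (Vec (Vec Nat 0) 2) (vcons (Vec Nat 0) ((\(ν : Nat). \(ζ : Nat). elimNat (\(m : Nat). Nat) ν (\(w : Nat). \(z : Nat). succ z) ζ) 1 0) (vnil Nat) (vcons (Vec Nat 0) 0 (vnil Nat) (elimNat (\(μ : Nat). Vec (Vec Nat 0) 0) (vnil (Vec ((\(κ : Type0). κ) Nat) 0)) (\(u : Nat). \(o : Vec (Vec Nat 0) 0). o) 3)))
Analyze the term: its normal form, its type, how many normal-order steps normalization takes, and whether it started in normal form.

normal form:
  refl (Vec (Vec Nat 0) 2) (vcons (Vec Nat 0) 1 (vnil Nat) (vcons (Vec Nat 0) 0 (vnil Nat) (vnil (Vec Nat 0))))
inferred type:
  Eq (Vec (Vec Nat 0) 2) (vcons (Vec Nat 0) 1 (vnil Nat) (vcons (Vec Nat 0) 0 (vnil Nat) (vnil (Vec Nat 0)))) (vcons (Vec Nat 0) 1 (vnil Nat) (vcons (Vec Nat 0) 0 (vnil Nat) (vnil (Vec Nat 0))))
normal-order step count: 14
term was already normal: no
first redex: a beta-redex


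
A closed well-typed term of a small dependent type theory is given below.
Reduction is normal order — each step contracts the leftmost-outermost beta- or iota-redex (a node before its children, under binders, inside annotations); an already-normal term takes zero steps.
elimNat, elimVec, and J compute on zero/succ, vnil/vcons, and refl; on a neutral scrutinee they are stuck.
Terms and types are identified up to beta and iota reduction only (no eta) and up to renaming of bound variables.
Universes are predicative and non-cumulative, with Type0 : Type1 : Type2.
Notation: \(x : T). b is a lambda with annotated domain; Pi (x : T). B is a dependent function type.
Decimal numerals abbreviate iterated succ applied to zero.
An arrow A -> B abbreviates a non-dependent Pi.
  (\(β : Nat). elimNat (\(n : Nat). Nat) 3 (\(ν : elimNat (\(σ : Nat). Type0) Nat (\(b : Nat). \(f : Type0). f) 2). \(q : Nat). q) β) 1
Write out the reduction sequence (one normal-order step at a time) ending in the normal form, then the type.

reduction (normal order):
  (\(β : Nat). elimNat (\(n : Nat). Nat) 3 (\(ν : elimNat (\(σ : Nat). Type0) Nat (\(b : Nat). \(f : Type0). f) 2). \(q : Nat). q) β) 1
  ~> elimNat (\(β : Nat). Nat) 3 (\(n : elimNat (\(ν : Nat). Type0) Nat (\(σ : Nat). \(b : Type0). b) 2). \(f : Nat). f) 1
  ~> (\(β : elimNat (\(n : Nat). Type0) Nat (\(ν : Nat). \(σ : Type0). σ) 2). \(b : Nat). b) 0 (elimNat (\(f : Nat). Nat) 3 (\(q : elimNat (\(t : Nat). Type0) Nat (\(y : Nat). \(φ : Type0). φ) 2). \(ε : Nat). ε) 0)
  ~> (\(β : Nat). β) (elimNat (\(n : Nat). Nat) 3 (\(ν : elimNat (\(σ : Nat). Type0) Nat (\(b : Nat). \(f : Type0). f) 2). \(q : Nat). q) 0)
  ~> elimNat (\(β : Nat). Nat) 3 (\(n : elimNat (\(ν : Nat). Type0) Nat (\(σ : Nat). \(b : Type0). b) 2). \(f : Nat). f) 0
  ~> 3
type:
  Nat


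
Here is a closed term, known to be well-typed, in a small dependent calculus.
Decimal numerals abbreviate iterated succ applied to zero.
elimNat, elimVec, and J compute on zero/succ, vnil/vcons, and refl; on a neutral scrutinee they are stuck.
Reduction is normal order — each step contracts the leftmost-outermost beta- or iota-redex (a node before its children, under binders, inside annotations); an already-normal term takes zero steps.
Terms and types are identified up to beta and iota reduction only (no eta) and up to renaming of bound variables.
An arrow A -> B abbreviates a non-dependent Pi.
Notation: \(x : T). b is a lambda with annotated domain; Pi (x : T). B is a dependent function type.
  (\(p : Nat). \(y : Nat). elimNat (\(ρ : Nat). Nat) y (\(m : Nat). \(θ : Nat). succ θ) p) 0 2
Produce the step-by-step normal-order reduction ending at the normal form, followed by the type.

normal-order reduction sequence:
  (\(p : Nat). \(y : Nat). elimNat (\(ρ : Nat). Nat) y (\(m : Nat). \(θ : Nat). succ θ) p) 0 2
  ~> (\(p : Nat). elimNat (\(y : Nat). Nat) p (\(ρ : Nat). \(m : Nat). succ m) 0) 2
  ~> elimNat (\(p : Nat). Nat) 2 (\(y : Nat). \(ρ : Nat). succ ρ) 0
  ~> 2
type:
  Nat


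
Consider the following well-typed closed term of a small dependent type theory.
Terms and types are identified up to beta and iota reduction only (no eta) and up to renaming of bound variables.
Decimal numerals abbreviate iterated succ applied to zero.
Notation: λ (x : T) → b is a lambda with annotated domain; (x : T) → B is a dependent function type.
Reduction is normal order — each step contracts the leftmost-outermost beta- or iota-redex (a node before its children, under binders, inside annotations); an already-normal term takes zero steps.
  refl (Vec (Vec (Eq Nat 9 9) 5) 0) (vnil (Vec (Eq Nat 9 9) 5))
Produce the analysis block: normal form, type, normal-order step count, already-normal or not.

reduced normal form:
  refl (Vec (Vec (Eq Nat 9 9) 5) 0) (vnil (Vec (Eq Nat 9 9) 5))
type:
  Eq (Vec (Vec (Eq Nat 9 9) 5) 0) (vnil (Vec (Eq Nat 9 9) 5)) (vnil (Vec (Eq Nat 9 9) 5))
steps to reach normal form (normal order): 0
started in normal form: yes


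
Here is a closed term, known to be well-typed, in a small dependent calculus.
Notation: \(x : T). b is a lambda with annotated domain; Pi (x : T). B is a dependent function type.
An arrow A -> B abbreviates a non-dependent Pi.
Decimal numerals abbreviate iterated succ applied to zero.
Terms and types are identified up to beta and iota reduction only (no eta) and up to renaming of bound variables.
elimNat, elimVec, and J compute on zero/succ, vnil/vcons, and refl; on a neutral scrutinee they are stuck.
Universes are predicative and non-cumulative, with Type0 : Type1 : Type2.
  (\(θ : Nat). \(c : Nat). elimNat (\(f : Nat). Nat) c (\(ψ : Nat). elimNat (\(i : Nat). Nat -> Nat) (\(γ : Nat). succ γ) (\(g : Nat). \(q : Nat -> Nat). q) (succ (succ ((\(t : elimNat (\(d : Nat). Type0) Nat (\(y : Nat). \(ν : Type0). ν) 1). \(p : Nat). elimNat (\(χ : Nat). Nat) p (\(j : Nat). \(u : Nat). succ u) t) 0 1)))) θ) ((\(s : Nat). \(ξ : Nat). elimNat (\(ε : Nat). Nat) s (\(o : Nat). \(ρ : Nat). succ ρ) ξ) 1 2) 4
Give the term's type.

the term's type:
  Nat


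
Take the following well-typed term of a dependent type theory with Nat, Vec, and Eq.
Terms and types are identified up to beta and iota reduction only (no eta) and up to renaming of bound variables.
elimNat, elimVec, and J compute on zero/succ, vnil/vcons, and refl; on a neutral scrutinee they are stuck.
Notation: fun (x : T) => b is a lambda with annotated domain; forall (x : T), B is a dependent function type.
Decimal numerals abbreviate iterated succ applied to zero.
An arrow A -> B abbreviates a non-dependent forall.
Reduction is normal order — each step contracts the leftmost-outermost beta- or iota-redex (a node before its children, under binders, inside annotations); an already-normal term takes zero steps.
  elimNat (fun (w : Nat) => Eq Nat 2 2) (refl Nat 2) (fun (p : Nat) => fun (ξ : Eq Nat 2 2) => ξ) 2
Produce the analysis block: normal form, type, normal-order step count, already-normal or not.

reduced normal form:
  refl Nat 2
inferred type:
  Eq Nat 2 2
steps to reach normal form (normal order): 7
already normal: no
first contracted redex: an elimNat iota-redex


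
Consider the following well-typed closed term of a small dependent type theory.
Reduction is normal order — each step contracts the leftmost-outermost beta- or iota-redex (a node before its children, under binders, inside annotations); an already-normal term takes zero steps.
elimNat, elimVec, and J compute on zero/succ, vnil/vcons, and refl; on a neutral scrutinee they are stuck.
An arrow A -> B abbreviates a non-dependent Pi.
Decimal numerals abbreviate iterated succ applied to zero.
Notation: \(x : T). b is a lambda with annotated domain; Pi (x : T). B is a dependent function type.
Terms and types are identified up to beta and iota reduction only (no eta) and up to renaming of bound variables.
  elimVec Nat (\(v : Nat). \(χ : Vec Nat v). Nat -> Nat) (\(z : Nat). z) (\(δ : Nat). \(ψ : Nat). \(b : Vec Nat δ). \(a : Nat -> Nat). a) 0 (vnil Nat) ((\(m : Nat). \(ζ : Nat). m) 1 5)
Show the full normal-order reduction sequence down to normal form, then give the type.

reduction (normal order):
  elimVec Nat (\(v : Nat). \(χ : Vec Nat v). Nat -> Nat) (\(z : Nat). z) (\(δ : Nat). \(ψ : Nat). \(b : Vec Nat δ). \(a : Nat -> Nat). a) 0 (vnil Nat) ((\(m : Nat). \(ζ : Nat). m) 1 5)
  ~> (\(v : Nat). v) ((\(χ : Nat). \(z : Nat). χ) 1 5)
  ~> (\(v : Nat). \(χ : Nat). v) 1 5
  ~> (\(v : Nat). 1) 5
  ~> 1
inferred type:
  Nat
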